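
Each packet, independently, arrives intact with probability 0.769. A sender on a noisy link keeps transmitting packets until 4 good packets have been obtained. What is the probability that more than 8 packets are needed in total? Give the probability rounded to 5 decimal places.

0.01949

Needing more than 8 packets ⇔ fewer than 4 successes in the first 8. With X ~ Binomial(8, 0.769), P(Y > 8) = P(X ≤ 3).
  k=0: C(8,0)·0.769^0·0.231^8 = 0.0000081
  k=1: C(8,1)·0.769^1·0.231^7 = 0.0002159
  k=2: C(8,2)·0.769^2·0.231^6 = 0.0025158
  k=3: C(8,3)·0.769^3·0.231^5 = 0.0167505
P(X ≤ 3) = 0.0194903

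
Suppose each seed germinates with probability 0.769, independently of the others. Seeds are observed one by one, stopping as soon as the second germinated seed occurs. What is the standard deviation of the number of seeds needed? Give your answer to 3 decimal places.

0.884

Y = total seeds until the second success; negative binomial with r=2, p=0.769.
SD(Y) = √[r(1−p)/p²] = √(0.78125) = 0.88388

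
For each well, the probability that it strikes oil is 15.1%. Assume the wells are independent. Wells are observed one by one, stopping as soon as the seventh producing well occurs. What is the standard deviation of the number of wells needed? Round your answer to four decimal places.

Y = total wells until the seventh success; negative binomial with r=7, p=0.151.
SD(Y) = √[r(1−p)/p²] = √(260.646463) = 16.144549

16.1445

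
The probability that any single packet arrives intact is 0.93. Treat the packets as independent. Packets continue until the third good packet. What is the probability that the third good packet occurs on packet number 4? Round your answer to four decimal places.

Y = trial on which the third success occurs; negative binomial, r=3, p=0.93.
P(Y=4) = C(3,2) · p^3 · (1−p)^1
= 3 · 0.80436 · 0.07 = 0.168915

0.1689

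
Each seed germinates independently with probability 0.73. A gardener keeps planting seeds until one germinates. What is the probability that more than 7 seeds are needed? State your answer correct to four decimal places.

0.0001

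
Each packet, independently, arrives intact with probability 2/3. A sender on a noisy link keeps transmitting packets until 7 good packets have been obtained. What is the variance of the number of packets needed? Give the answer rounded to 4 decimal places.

Y = total packets until the seventh success; negative binomial with r=7, p=0.666667.
Var(Y) = r(1−p)/p² = 7·0.333333 / 0.666667² = 5.250000

5.2500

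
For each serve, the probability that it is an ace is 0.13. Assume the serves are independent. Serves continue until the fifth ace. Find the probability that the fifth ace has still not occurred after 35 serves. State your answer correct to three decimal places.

Needing more than 35 serves ⇔ fewer than 5 successes in the first 35. With X ~ Binomial(35, 0.13), P(Y > 35) = P(X ≤ 4).
  k=0: C(35,0)·0.13^0·0.87^35 = 0.00764
  k=1: C(35,1)·0.13^1·0.87^34 = 0.03996
  k=2: C(35,2)·0.13^2·0.87^33 = 0.10152
  k=3: C(35,3)·0.13^3·0.87^32 = 0.16686
  k=4: C(35,4)·0.13^4·0.87^31 = 0.19947
P(X ≤ 4) = 0.51545

0.515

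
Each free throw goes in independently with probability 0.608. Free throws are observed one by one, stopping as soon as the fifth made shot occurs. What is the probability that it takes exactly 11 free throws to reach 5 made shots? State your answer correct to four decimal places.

0.0633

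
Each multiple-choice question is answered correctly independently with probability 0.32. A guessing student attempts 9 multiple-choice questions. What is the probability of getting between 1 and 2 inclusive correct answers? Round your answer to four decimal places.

X ~ Binomial(9, 0.32); P(1 ≤ X ≤ 2) = Σ C(9,k) p^k (1−p)^(9−k) over k:
  k=1: C(9,1)·0.32^1·0.68^8 = 0.131663
  k=2: C(9,2)·0.32^2·0.68^7 = 0.247836
Total = 0.379499

0.3795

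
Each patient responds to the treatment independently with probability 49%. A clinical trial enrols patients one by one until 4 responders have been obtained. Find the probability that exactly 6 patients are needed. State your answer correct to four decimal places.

0.1499

Y = trial on which the fourth success occurs; negative binomial, r=4, p=0.49.
P(Y=6) = C(5,3) · p^4 · (1−p)^2
= 10 · 0.057648 · 0.2601 = 0.149942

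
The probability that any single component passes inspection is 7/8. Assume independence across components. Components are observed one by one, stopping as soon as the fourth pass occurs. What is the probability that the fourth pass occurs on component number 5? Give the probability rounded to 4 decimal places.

Y = trial on which the fourth success occurs; negative binomial, r=4, p=0.875.
P(Y=5) = C(4,3) · p^4 · (1−p)^1
= 4 · 0.58618 · 0.125 = 0.293091

0.2931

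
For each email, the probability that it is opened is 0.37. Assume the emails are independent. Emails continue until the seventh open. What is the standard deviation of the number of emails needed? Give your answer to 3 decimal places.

Y = total emails until the seventh success; negative binomial with r=7, p=0.37.
SD(Y) = √[r(1−p)/p²] = √(32.21329) = 5.67568

5.676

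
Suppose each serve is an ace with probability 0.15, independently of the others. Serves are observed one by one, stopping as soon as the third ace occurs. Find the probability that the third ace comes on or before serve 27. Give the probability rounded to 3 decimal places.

Finishing within 27 serves ⇔ at least 3 successes in the first 27. With X ~ Binomial(27, 0.15), P(Y ≤ 27) = 1 − P(X ≤ 2).
  k=0: C(27,0)·0.15^0·0.85^27 = 0.01243
  k=1: C(27,1)·0.15^1·0.85^26 = 0.05920
  k=2: C(27,2)·0.15^2·0.85^25 = 0.13582
1 − 0.20745 = 0.79255

0.793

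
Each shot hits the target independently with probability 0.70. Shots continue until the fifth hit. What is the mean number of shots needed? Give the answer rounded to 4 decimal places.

7.1429

Y = total shots until the fifth success; negative binomial with r=5, p=0.70.
E[Y] = r / p = 5 / 0.70 = 7.142857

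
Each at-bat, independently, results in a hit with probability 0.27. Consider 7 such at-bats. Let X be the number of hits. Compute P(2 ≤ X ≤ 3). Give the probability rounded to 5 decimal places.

X ~ Binomial(7, 0.27); P(2 ≤ X ≤ 3) = Σ C(7,k) p^k (1−p)^(7−k) over k:
  k=2: C(7,2)·0.27^2·0.73^5 = 0.3173665
  k=3: C(7,3)·0.27^3·0.73^4 = 0.1956369
Total = 0.5130034

0.51300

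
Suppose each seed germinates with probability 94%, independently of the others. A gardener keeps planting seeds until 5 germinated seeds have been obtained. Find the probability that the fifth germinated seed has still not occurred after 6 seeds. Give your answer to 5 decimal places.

Needing more than 6 seeds ⇔ fewer than 5 successes in the first 6. With X ~ Binomial(6, 0.94), P(Y > 6) = P(X ≤ 4).
  k=0: C(6,0)·0.94^0·0.06^6 = 0.0000000
  k=1: C(6,1)·0.94^1·0.06^5 = 0.0000044
  k=2: C(6,2)·0.94^2·0.06^4 = 0.0001718
  k=3: C(6,3)·0.94^3·0.06^3 = 0.0035881
  k=4: C(6,4)·0.94^4·0.06^2 = 0.0421604
P(X ≤ 4) = 0.0459248

0.04592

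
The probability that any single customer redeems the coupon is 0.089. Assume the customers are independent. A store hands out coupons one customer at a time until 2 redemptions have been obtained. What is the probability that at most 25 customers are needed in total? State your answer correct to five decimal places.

0.66518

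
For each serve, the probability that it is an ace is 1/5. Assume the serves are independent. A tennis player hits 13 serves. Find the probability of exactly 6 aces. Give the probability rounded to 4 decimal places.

0.0230

X ~ Binomial(n=13, p=0.20).
P(X=6) = C(13,6) · p^6 · (1−p)^7
= 1716 · 6.4e-05 · 0.20972 = 0.023032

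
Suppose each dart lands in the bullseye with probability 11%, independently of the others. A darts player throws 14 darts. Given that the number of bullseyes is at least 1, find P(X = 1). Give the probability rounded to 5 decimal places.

0.42086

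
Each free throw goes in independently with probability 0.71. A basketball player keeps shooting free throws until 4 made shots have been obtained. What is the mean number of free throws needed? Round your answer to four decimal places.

Y = total free throws until the fourth success; negative binomial with r=4, p=0.71.
E[Y] = r / p = 4 / 0.71 = 5.633803

5.6338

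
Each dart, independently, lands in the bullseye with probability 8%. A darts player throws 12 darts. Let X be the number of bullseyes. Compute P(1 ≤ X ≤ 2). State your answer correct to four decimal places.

X ~ Binomial(12, 0.08); P(1 ≤ X ≤ 2) = Σ C(12,k) p^k (1−p)^(12−k) over k:
  k=1: C(12,1)·0.08^1·0.92^11 = 0.383652
  k=2: C(12,2)·0.08^2·0.92^10 = 0.183486
Total = 0.567138

0.5671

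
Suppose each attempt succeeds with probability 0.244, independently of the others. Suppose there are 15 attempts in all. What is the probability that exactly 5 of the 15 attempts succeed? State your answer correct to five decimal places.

0.15839

X ~ Binomial(n=15, p=0.244).
P(X=5) = C(15,5) · p^5 · (1−p)^10
= 3003 · 0.00086487 · 0.060984 = 0.1583881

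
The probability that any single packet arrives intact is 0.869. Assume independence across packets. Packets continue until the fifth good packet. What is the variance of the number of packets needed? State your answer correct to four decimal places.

Y = total packets until the fifth success; negative binomial with r=5, p=0.869.
Var(Y) = r(1−p)/p² = 5·0.131 / 0.869² = 0.867365

0.8674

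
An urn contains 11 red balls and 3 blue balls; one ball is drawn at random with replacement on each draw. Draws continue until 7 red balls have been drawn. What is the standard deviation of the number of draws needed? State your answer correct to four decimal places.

Y = total draws until the seventh success; negative binomial with r=7, p=0.785714.
SD(Y) = √[r(1−p)/p²] = √(2.429752) = 1.558766

1.5588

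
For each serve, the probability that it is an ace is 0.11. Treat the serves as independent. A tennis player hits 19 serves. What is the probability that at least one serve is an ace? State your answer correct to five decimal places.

P(at least one) = 1 − P(none) = 1 − (1 − 0.11)^19
= 1 − 0.1092472 = 0.8907528

0.89075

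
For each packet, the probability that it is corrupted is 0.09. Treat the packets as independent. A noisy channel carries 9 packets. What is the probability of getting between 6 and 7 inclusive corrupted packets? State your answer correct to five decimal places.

X ~ Binomial(9, 0.09); P(6 ≤ X ≤ 7) = Σ C(9,k) p^k (1−p)^(9−k) over k:
  k=6: C(9,6)·0.09^6·0.91^3 = 0.0000336
  k=7: C(9,7)·0.09^7·0.91^2 = 0.0000014
Total = 0.0000351

0.00004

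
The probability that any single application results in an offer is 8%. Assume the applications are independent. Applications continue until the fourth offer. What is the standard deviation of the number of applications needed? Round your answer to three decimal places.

Y = total applications until the fourth success; negative binomial with r=4, p=0.08.
SD(Y) = √[r(1−p)/p²] = √(575.00000) = 23.97916

23.979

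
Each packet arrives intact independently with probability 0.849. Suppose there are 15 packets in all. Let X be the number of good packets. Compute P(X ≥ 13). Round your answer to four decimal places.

X ~ Binomial(15, 0.849); P(X ≥ 13) = Σ C(15,k) p^k (1−p)^(15−k) over k:
  k=13: C(15,13)·0.849^13·0.151^2 = 0.285065
  k=14: C(15,14)·0.849^14·0.151^1 = 0.228969
  k=15: C(15,15)·0.849^15·0.151^0 = 0.085825
Total = 0.599858

0.5999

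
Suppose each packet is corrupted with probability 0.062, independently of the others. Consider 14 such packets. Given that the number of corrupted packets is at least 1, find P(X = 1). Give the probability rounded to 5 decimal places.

0.63820

X ~ Binomial(14, 0.062). Want P(X=1 | X≥1) = P(X=1) / P(X≥1).
P(X=1) = C(14,1)·0.062^1·0.938^13 = 0.3777084
P(X≥1) = 1 − 0.4081687 = 0.5918313
Ratio = 0.3777084 / 0.5918313 = 0.6382028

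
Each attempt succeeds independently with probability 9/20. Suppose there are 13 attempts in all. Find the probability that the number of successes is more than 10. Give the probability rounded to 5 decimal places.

X ~ Binomial(13, 0.45); P(X ≥ 11) = Σ C(13,k) p^k (1−p)^(13−k) over k:
  k=11: C(13,11)·0.45^11·0.55^2 = 0.0036154
  k=12: C(13,12)·0.45^12·0.55^1 = 0.0004930
  k=13: C(13,13)·0.45^13·0.55^0 = 0.0000310
Total = 0.0041394

0.00414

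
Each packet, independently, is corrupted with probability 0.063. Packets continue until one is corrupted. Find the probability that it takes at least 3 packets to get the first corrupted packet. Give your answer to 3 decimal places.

0.878

Y = number of packets to the first success; geometric, p = 0.063.
P(Y > 2) = P(first 2 all fail) = (1−p)^2 = 0.87797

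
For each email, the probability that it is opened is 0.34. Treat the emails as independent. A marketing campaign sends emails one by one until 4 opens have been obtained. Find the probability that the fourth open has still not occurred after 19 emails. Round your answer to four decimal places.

Needing more than 19 emails ⇔ fewer than 4 successes in the first 19. With X ~ Binomial(19, 0.34), P(Y > 19) = P(X ≤ 3).
  k=0: C(19,0)·0.34^0·0.66^19 = 0.000373
  k=1: C(19,1)·0.34^1·0.66^18 = 0.003648
  k=2: C(19,2)·0.34^2·0.66^17 = 0.016912
  k=3: C(19,3)·0.34^3·0.66^16 = 0.049370
P(X ≤ 3) = 0.070303

0.0703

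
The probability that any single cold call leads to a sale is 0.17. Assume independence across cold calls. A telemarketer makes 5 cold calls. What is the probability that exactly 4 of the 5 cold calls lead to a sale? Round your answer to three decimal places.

0.003

X ~ Binomial(n=5, p=0.17).
P(X=4) = C(5,4) · p^4 · (1−p)^1
= 5 · 0.00083521 · 0.83 = 0.00347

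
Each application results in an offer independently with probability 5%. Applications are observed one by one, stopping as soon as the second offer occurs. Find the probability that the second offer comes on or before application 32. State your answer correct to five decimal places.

0.48004

Finishing within 32 applications ⇔ at least 2 successes in the first 32. With X ~ Binomial(32, 0.05), P(Y ≤ 32) = 1 − P(X ≤ 1).
  k=0: C(32,0)·0.05^0·0.95^32 = 0.1937115
  k=1: C(32,1)·0.05^1·0.95^31 = 0.3262509
1 − 0.5199624 = 0.4800376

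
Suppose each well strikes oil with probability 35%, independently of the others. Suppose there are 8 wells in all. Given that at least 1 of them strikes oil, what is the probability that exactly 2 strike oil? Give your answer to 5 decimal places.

X ~ Binomial(8, 0.35). Want P(X=2 | X≥1) = P(X=2) / P(X≥1).
P(X=2) = C(8,2)·0.35^2·0.65^6 = 0.2586868
P(X≥1) = 1 − 0.0318645 = 0.9681355
Ratio = 0.2586868 / 0.9681355 = 0.2672010

0.26720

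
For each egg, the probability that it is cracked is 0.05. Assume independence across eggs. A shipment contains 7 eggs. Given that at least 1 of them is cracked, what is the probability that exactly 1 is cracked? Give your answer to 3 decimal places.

X ~ Binomial(7, 0.05). Want P(X=1 | X≥1) = P(X=1) / P(X≥1).
P(X=1) = C(7,1)·0.05^1·0.95^6 = 0.25728
P(X≥1) = 1 − 0.69834 = 0.30166
Ratio = 0.25728 / 0.30166 = 0.85288

0.853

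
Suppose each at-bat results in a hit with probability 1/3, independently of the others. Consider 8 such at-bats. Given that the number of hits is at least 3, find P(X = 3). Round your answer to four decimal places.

X ~ Binomial(8, 0.333333). Want P(X=3 | X≥3) = P(X=3) / P(X≥3).
P(X=3) = C(8,3)·0.333333^3·0.666667^5 = 0.273129
P(X≥3) = 1 − 0.039018 − 0.156074 − 0.273129 = 0.531779
Ratio = 0.273129 / 0.531779 = 0.513614

0.5136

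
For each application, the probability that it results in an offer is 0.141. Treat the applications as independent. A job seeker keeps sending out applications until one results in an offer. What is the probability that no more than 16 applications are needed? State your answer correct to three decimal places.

0.912

Y = number of applications to the first success; geometric, p = 0.141.
P(Y ≤ 16) = 1 − (1−p)^16 = 1 − 0.08788 = 0.91212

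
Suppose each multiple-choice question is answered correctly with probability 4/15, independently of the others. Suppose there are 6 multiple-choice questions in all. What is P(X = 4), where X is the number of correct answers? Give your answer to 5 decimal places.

X ~ Binomial(n=6, p=0.266667).
P(X=4) = C(6,4) · p^4 · (1−p)^2
= 15 · 0.0050568 · 0.53778 = 0.0407914

0.04079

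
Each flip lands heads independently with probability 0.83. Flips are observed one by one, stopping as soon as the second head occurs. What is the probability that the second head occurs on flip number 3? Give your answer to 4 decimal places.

0.2342

Y = trial on which the second success occurs; negative binomial, r=2, p=0.83.
P(Y=3) = C(2,1) · p^2 · (1−p)^1
= 2 · 0.6889 · 0.17 = 0.234226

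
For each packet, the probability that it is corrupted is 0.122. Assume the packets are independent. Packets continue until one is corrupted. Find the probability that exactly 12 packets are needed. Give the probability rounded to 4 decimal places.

0.0292

Geometric (trials to first success), p = 0.122.
P(Y = 12) = (1−p)^11 · p = 0.23902 · 0.122 = 0.029161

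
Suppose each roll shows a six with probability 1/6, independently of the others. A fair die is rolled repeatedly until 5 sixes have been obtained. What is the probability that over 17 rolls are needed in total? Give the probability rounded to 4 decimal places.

0.8604

Needing more than 17 rolls ⇔ fewer than 5 successes in the first 17. With X ~ Binomial(17, 0.166667), P(Y > 17) = P(X ≤ 4).
  k=0: C(17,0)·0.166667^0·0.833333^17 = 0.045073
  k=1: C(17,1)·0.166667^1·0.833333^16 = 0.153249
  k=2: C(17,2)·0.166667^2·0.833333^15 = 0.245198
  k=3: C(17,3)·0.166667^3·0.833333^14 = 0.245198
  k=4: C(17,4)·0.166667^4·0.833333^13 = 0.171639
P(X ≤ 4) = 0.860358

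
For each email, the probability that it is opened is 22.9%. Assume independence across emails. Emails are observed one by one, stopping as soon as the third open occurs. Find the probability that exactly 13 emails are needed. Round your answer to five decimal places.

Y = trial on which the third success occurs; negative binomial, r=3, p=0.229.
P(Y=13) = C(12,2) · p^3 · (1−p)^10
= 66 · 0.012009 · 0.074224 = 0.0588294

0.05883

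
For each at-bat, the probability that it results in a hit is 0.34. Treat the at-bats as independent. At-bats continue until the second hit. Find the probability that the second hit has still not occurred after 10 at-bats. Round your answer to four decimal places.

Needing more than 10 at-bats ⇔ fewer than 2 successes in the first 10. With X ~ Binomial(10, 0.34), P(Y > 10) = P(X ≤ 1).
  k=0: C(10,0)·0.34^0·0.66^10 = 0.015683
  k=1: C(10,1)·0.34^1·0.66^9 = 0.080793
P(X ≤ 1) = 0.096476

0.0965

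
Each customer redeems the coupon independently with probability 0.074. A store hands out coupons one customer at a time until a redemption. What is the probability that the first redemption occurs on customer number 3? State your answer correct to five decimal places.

0.06345

Geometric (trials to first success), p = 0.074.
P(Y = 3) = (1−p)^2 · p = 0.85748 · 0.074 = 0.0634532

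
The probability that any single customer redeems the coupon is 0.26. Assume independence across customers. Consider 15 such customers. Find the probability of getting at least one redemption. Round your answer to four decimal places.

P(at least one) = 1 − P(none) = 1 − (1 − 0.26)^15
= 1 − 0.010926 = 0.989074

0.9891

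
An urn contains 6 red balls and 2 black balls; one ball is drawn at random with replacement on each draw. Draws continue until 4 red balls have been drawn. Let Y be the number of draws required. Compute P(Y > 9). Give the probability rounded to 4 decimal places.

0.0100

Needing more than 9 draws ⇔ fewer than 4 successes in the first 9. With X ~ Binomial(9, 0.75), P(Y > 9) = P(X ≤ 3).
  k=0: C(9,0)·0.75^0·0.25^9 = 0.000004
  k=1: C(9,1)·0.75^1·0.25^8 = 0.000103
  k=2: C(9,2)·0.75^2·0.25^7 = 0.001236
  k=3: C(9,3)·0.75^3·0.25^6 = 0.008652
P(X ≤ 3) = 0.009995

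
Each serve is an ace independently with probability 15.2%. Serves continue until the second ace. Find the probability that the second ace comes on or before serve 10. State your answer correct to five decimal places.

Finishing within 10 serves ⇔ at least 2 successes in the first 10. With X ~ Binomial(10, 0.152), P(Y ≤ 10) = 1 − P(X ≤ 1).
  k=0: C(10,0)·0.152^0·0.848^10 = 0.1922908
  k=1: C(10,1)·0.152^1·0.848^9 = 0.3446722
1 − 0.5369630 = 0.4630370

0.46304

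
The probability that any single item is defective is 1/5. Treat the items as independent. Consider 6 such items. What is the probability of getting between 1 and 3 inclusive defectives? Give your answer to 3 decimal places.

X ~ Binomial(6, 0.20); P(1 ≤ X ≤ 3) = Σ C(6,k) p^k (1−p)^(6−k) over k:
  k=1: C(6,1)·0.20^1·0.80^5 = 0.39322
  k=2: C(6,2)·0.20^2·0.80^4 = 0.24576
  k=3: C(6,3)·0.20^3·0.80^3 = 0.08192
Total = 0.72090

0.721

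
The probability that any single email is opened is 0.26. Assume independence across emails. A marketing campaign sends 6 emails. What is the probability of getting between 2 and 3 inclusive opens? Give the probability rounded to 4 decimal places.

X ~ Binomial(6, 0.26); P(2 ≤ X ≤ 3) = Σ C(6,k) p^k (1−p)^(6−k) over k:
  k=2: C(6,2)·0.26^2·0.74^4 = 0.304064
  k=3: C(6,3)·0.26^3·0.74^3 = 0.142444
Total = 0.446508

0.4465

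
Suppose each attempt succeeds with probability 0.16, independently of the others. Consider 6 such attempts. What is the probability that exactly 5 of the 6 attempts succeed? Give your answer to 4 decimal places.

0.0005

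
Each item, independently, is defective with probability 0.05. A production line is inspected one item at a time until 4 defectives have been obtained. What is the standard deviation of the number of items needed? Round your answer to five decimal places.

Y = total items until the fourth success; negative binomial with r=4, p=0.05.
SD(Y) = √[r(1−p)/p²] = √(1520.0000000) = 38.9871774

38.98718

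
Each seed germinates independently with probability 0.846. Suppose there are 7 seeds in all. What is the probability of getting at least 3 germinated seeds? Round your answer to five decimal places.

X ~ Binomial(7, 0.846); P(X ≥ 3) = Σ C(7,k) p^k (1−p)^(7−k) over k:
  k=3: C(7,3)·0.846^3·0.154^4 = 0.0119196
  k=4: C(7,4)·0.846^4·0.154^3 = 0.0654805
  k=5: C(7,5)·0.846^5·0.154^2 = 0.2158304
  k=6: C(7,6)·0.846^6·0.154^1 = 0.3952218
  k=7: C(7,7)·0.846^7·0.154^0 = 0.3101648
Total = 0.9986171

0.99862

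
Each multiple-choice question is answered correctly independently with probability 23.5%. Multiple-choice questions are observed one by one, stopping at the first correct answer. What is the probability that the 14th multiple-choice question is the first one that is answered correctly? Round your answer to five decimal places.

Geometric (trials to first success), p = 0.235.
P(Y = 14) = (1−p)^13 · p = 0.030733 · 0.235 = 0.0072222

0.00722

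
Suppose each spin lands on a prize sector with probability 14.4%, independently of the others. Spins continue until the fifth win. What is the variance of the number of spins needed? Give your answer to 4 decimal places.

Y = total spins until the fifth success; negative binomial with r=5, p=0.144.
Var(Y) = r(1−p)/p² = 5·0.856 / 0.144² = 206.404321

206.4043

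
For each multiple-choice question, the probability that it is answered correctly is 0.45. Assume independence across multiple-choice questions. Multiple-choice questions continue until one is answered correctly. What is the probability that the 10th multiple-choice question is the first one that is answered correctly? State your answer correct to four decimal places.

0.0021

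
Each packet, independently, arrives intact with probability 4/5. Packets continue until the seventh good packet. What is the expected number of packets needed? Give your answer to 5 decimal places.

Y = total packets until the seventh success; negative binomial with r=7, p=0.80.
E[Y] = r / p = 7 / 0.80 = 8.7500000

8.75000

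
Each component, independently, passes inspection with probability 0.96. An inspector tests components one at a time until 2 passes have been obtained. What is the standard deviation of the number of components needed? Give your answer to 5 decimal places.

Y = total components until the second success; negative binomial with r=2, p=0.96.
SD(Y) = √[r(1−p)/p²] = √(0.0868056) = 0.2946278

0.29463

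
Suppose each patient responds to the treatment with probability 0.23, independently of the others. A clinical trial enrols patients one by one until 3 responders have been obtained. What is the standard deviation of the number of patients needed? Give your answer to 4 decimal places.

Y = total patients until the third success; negative binomial with r=3, p=0.23.
SD(Y) = √[r(1−p)/p²] = √(43.667297) = 6.608124

6.6081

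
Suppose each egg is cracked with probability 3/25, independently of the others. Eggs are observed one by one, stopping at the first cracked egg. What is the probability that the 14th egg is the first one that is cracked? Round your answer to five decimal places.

Geometric (trials to first success), p = 0.12.
P(Y = 14) = (1−p)^13 · p = 0.18979 · 0.12 = 0.0227749

0.02277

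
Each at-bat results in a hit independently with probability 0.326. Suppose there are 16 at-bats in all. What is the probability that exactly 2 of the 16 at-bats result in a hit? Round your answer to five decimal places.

0.05092

X ~ Binomial(n=16, p=0.326).
P(X=2) = C(16,2) · p^2 · (1−p)^14
= 120 · 0.10628 · 0.0039924 = 0.0509161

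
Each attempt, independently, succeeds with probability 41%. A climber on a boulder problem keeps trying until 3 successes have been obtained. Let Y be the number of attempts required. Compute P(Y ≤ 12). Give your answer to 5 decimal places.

0.92668

Finishing within 12 attempts ⇔ at least 3 successes in the first 12. With X ~ Binomial(12, 0.41), P(Y ≤ 12) = 1 − P(X ≤ 2).
  k=0: C(12,0)·0.41^0·0.59^12 = 0.0017792
  k=1: C(12,1)·0.41^1·0.59^11 = 0.0148367
  k=2: C(12,2)·0.41^2·0.59^10 = 0.0567064
1 − 0.0733223 = 0.9266777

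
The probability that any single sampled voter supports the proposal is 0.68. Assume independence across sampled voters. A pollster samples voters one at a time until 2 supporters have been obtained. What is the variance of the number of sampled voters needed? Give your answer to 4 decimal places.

1.3841

Y = total sampled voters until the second success; negative binomial with r=2, p=0.68.
Var(Y) = r(1−p)/p² = 2·0.32 / 0.68² = 1.384083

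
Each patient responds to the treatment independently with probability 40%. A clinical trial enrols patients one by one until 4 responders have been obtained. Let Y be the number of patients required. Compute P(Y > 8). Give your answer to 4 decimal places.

0.5941

Needing more than 8 patients ⇔ fewer than 4 successes in the first 8. With X ~ Binomial(8, 0.40), P(Y > 8) = P(X ≤ 3).
  k=0: C(8,0)·0.40^0·0.60^8 = 0.016796
  k=1: C(8,1)·0.40^1·0.60^7 = 0.089580
  k=2: C(8,2)·0.40^2·0.60^6 = 0.209019
  k=3: C(8,3)·0.40^3·0.60^5 = 0.278692
P(X ≤ 3) = 0.594086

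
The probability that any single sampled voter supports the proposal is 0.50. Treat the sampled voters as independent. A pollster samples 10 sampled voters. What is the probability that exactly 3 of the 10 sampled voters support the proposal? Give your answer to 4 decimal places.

0.1172

X ~ Binomial(n=10, p=0.50).
P(X=3) = C(10,3) · p^3 · (1−p)^7
= 120 · 0.125 · 0.0078125 = 0.117188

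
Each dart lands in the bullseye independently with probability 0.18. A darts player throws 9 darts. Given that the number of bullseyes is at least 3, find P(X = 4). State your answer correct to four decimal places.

0.2330

X ~ Binomial(9, 0.18). Want P(X=4 | X≥3) = P(X=4) / P(X≥3).
P(X=4) = C(9,4)·0.18^4·0.82^5 = 0.049038
P(X≥3) = 1 − 0.167620 − 0.331151 − 0.290767 = 0.210463
Ratio = 0.049038 / 0.210463 = 0.232999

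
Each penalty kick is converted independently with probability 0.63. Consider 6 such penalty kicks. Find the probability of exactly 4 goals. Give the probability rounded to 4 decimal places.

X ~ Binomial(n=6, p=0.63).
P(X=4) = C(6,4) · p^4 · (1−p)^2
= 15 · 0.15753 · 0.1369 = 0.323487

0.3235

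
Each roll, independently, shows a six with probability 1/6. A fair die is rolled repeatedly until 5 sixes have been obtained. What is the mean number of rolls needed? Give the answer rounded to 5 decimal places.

Y = total rolls until the fifth success; negative binomial with r=5, p=0.166667.
E[Y] = r / p = 5 / 0.166667 = 30.0000000

30.00000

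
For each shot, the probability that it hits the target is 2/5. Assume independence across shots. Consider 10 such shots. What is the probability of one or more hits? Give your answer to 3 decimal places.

P(at least one) = 1 − P(none) = 1 − (1 − 0.40)^10
= 1 − 0.00605 = 0.99395

0.994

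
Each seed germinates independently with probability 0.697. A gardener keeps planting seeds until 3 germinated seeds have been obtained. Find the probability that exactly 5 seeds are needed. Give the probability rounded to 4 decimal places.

0.1865

Y = trial on which the third success occurs; negative binomial, r=3, p=0.697.
P(Y=5) = C(4,2) · p^3 · (1−p)^2
= 6 · 0.33861 · 0.091809 = 0.186524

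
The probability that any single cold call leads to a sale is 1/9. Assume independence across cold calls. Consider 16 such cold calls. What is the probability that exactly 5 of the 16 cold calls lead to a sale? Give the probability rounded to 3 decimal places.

0.020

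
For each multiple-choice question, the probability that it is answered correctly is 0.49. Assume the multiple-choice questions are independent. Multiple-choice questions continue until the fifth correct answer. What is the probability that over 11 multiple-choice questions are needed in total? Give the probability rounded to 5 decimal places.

Needing more than 11 multiple-choice questions ⇔ fewer than 5 successes in the first 11. With X ~ Binomial(11, 0.49), P(Y > 11) = P(X ≤ 4).
  k=0: C(11,0)·0.49^0·0.51^11 = 0.0006071
  k=1: C(11,1)·0.49^1·0.51^10 = 0.0064164
  k=2: C(11,2)·0.49^2·0.51^9 = 0.0308238
  k=3: C(11,3)·0.49^3·0.51^8 = 0.0888451
  k=4: C(11,4)·0.49^4·0.51^7 = 0.1707220
P(X ≤ 4) = 0.2974144

0.29741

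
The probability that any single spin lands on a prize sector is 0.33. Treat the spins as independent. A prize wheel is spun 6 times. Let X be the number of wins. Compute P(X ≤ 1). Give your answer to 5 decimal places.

0.35778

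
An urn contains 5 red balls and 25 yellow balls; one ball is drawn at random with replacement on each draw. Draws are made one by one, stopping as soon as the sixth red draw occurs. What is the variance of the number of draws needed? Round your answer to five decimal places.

Y = total draws until the sixth success; negative binomial with r=6, p=0.166667.
Var(Y) = r(1−p)/p² = 6·0.833333 / 0.166667² = 180.0000000

180.00000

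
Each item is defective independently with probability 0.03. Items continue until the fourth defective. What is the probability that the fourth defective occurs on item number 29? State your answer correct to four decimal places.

Y = trial on which the fourth success occurs; negative binomial, r=4, p=0.03.
P(Y=29) = C(28,3) · p^4 · (1−p)^25
= 3276 · 8.1e-07 · 0.46697 = 0.001239

0.0012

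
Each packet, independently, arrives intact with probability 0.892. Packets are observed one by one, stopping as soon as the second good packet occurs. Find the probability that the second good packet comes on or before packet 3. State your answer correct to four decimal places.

0.9675

Finishing within 3 packets ⇔ at least 2 successes in the first 3. With X ~ Binomial(3, 0.892), P(Y ≤ 3) = 1 − P(X ≤ 1).
  k=0: C(3,0)·0.892^0·0.108^3 = 0.001260
  k=1: C(3,1)·0.892^1·0.108^2 = 0.031213
1 − 0.032473 = 0.967527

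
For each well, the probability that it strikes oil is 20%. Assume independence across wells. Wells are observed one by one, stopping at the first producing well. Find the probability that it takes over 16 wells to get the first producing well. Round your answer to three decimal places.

Y = number of wells to the first success; geometric, p = 0.20.
P(Y > 16) = P(first 16 all fail) = (1−p)^16 = 0.02815

0.028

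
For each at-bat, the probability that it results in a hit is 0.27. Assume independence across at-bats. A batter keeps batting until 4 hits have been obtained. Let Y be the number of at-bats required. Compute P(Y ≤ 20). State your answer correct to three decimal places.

0.830

Finishing within 20 at-bats ⇔ at least 4 successes in the first 20. With X ~ Binomial(20, 0.27), P(Y ≤ 20) = 1 − P(X ≤ 3).
  k=0: C(20,0)·0.27^0·0.73^20 = 0.00185
  k=1: C(20,1)·0.27^1·0.73^19 = 0.01366
  k=2: C(20,2)·0.27^2·0.73^18 = 0.04801
  k=3: C(20,3)·0.27^3·0.73^17 = 0.10653
1 − 0.17005 = 0.82995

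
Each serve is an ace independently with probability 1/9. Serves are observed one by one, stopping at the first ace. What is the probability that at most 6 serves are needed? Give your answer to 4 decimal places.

Y = number of serves to the first success; geometric, p = 0.111111.
P(Y ≤ 6) = 1 − (1−p)^6 = 1 − 0.493270 = 0.506730

0.5067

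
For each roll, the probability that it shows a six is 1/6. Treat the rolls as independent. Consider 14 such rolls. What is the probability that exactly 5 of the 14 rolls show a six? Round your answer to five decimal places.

0.04990

X ~ Binomial(n=14, p=0.166667).
P(X=5) = C(14,5) · p^5 · (1−p)^9
= 2002 · 0.0001286 · 0.19381 = 0.0498972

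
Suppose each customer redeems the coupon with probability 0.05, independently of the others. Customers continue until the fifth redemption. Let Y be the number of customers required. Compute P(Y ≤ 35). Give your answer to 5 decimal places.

0.02903

Finishing within 35 customers ⇔ at least 5 successes in the first 35. With X ~ Binomial(35, 0.05), P(Y ≤ 35) = 1 − P(X ≤ 4).
  k=0: C(35,0)·0.05^0·0.95^35 = 0.1660834
  k=1: C(35,1)·0.05^1·0.95^34 = 0.3059431
  k=2: C(35,2)·0.05^2·0.95^33 = 0.2737385
  k=3: C(35,3)·0.05^3·0.95^32 = 0.1584802
  k=4: C(35,4)·0.05^4·0.95^31 = 0.0667285
1 − 0.9709737 = 0.0290263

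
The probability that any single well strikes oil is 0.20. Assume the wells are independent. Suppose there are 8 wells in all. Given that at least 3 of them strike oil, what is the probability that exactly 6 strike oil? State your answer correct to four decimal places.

0.0056

X ~ Binomial(8, 0.20). Want P(X=6 | X≥3) = P(X=6) / P(X≥3).
P(X=6) = C(8,6)·0.20^6·0.80^2 = 0.001147
P(X≥3) = 1 − 0.167772 − 0.335544 − 0.293601 = 0.203082
Ratio = 0.001147 / 0.203082 = 0.005647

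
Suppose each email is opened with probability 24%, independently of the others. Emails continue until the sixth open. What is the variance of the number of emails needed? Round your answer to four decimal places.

79.1667

Y = total emails until the sixth success; negative binomial with r=6, p=0.24.
Var(Y) = r(1−p)/p² = 6·0.76 / 0.24² = 79.166667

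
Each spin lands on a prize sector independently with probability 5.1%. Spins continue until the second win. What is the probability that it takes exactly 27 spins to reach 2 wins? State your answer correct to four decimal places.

Y = trial on which the second success occurs; negative binomial, r=2, p=0.051.
P(Y=27) = C(26,1) · p^2 · (1−p)^25
= 26 · 0.002601 · 0.27018 = 0.018271

0.0183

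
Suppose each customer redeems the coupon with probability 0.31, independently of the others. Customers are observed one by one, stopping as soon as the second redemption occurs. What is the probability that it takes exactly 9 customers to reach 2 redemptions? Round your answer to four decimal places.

Y = trial on which the second success occurs; negative binomial, r=2, p=0.31.
P(Y=9) = C(8,1) · p^2 · (1−p)^7
= 8 · 0.0961 · 0.074464 = 0.057248

0.0572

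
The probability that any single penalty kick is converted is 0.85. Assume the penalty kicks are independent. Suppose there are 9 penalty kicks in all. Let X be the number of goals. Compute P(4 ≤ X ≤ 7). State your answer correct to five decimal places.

0.39989

X ~ Binomial(9, 0.85); P(4 ≤ X ≤ 7) = Σ C(9,k) p^k (1−p)^(9−k) over k:
  k=4: C(9,4)·0.85^4·0.15^5 = 0.0049946
  k=5: C(9,5)·0.85^5·0.15^4 = 0.0283029
  k=6: C(9,6)·0.85^6·0.15^3 = 0.1069219
  k=7: C(9,7)·0.85^7·0.15^2 = 0.2596674
Total = 0.3998868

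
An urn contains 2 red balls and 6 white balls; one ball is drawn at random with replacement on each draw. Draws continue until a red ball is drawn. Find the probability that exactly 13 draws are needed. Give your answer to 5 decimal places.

0.00792

Geometric (trials to first success), p = 0.25.
P(Y = 13) = (1−p)^12 · p = 0.031676 · 0.25 = 0.0079191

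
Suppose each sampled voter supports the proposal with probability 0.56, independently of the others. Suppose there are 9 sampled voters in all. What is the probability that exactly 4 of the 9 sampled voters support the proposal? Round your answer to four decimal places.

X ~ Binomial(n=9, p=0.56).
P(X=4) = C(9,4) · p^4 · (1−p)^5
= 126 · 0.098345 · 0.016492 = 0.204355

0.2044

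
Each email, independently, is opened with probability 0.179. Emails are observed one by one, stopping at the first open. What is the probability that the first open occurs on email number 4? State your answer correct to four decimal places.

Geometric (trials to first success), p = 0.179.
P(Y = 4) = (1−p)^3 · p = 0.55339 · 0.179 = 0.099056

0.0991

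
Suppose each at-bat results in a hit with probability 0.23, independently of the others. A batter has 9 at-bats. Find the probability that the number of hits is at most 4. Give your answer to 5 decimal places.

0.96503

X ~ Binomial(9, 0.23); P(X ≤ 4) = Σ C(9,k) p^k (1−p)^(9−k) over k:
  k=0: C(9,0)·0.23^0·0.77^9 = 0.0951517
  k=1: C(9,1)·0.23^1·0.77^8 = 0.2557974
  k=2: C(9,2)·0.23^2·0.77^7 = 0.3056281
  k=3: C(9,3)·0.23^3·0.77^6 = 0.2130135
  k=4: C(9,4)·0.23^4·0.77^5 = 0.0954411
Total = 0.9650318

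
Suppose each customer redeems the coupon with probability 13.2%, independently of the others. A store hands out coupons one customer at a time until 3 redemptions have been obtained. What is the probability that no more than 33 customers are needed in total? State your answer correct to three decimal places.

Finishing within 33 customers ⇔ at least 3 successes in the first 33. With X ~ Binomial(33, 0.132), P(Y ≤ 33) = 1 − P(X ≤ 2).
  k=0: C(33,0)·0.132^0·0.868^33 = 0.00936
  k=1: C(33,1)·0.132^1·0.868^32 = 0.04696
  k=2: C(33,2)·0.132^2·0.868^31 = 0.11426
1 − 0.17058 = 0.82942

0.829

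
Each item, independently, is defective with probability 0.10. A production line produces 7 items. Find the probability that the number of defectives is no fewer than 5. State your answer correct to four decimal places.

X ~ Binomial(7, 0.10); P(X ≥ 5) = Σ C(7,k) p^k (1−p)^(7−k) over k:
  k=5: C(7,5)·0.10^5·0.90^2 = 0.000170
  k=6: C(7,6)·0.10^6·0.90^1 = 0.000006
  k=7: C(7,7)·0.10^7·0.90^0 = 0.000000
Total = 0.000177

0.0002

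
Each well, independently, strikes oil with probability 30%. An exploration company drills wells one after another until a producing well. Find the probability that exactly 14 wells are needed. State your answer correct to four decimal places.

0.0029

Geometric (trials to first success), p = 0.30.
P(Y = 14) = (1−p)^13 · p = 0.0096889 · 0.30 = 0.002907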